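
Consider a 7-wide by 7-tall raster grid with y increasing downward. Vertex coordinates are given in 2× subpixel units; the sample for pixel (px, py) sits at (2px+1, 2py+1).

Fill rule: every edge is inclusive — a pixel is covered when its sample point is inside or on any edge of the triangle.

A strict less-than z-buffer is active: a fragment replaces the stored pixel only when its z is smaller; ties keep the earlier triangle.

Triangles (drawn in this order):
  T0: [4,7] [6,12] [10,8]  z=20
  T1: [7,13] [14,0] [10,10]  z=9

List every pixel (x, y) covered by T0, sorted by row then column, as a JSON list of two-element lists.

T0:
  2·area = 28  (B↔C swapped to make it positive)
  edge (4, 7)→(10, 8): d=(6,1) inclusive
  edge (10, 8)→(6, 12): d=(-4,4) inclusive
  edge (6, 12)→(4, 7): d=(-2,-5) inclusive
    (6,2)@(13, 5): e=[-21,0,49] → ·  [on edge]
    (5,3)@(11, 7): e=[-7,0,35] → ·  [on edge]
    (2,4)@(5, 9): e=[11,16,1] → #
    (3,4)@(7, 9): e=[9,8,11] → #
    (4,4)@(9, 9): e=[7,0,21] → #  [on edge]
    (5,4)@(11, 9): e=[5,-8,31] → ·
    (2,5)@(5, 11): e=[23,8,-3] → ·
    (3,5)@(7, 11): e=[21,0,7] → #  [on edge]
    (4,5)@(9, 11): e=[19,-8,17] → ·
    (2,6)@(5, 13): e=[35,0,-7] → ·  [on edge]
    (3,6)@(7, 13): e=[33,-8,3] → ·
  covered (4 px):
    · · · · · · ·
    · · · · · · ·
    · · · · · · ·
    · · · · · · ·
    · · # # # · ·
    · · · # · · ·
    · · · · · · ·
T1:
  2·area = 18
  edge (7, 13)→(14, 0): d=(7,-13) inclusive
  edge (14, 0)→(10, 10): d=(-4,10) inclusive
  edge (10, 10)→(7, 13): d=(-3,3) inclusive
    (5,3)@(11, 7): e=[10,2,6] → #
    (6,3)@(13, 7): e=[36,-18,0] → ·  [on edge]
    (5,4)@(11, 9): e=[24,-6,0] → ·  [on edge]
    (4,5)@(9, 11): e=[12,6,0] → #  [on edge]
    (5,5)@(11, 11): e=[38,-14,-6] → ·
    (3,6)@(7, 13): e=[0,18,0] → #  [on edge]
    (4,6)@(9, 13): e=[26,-2,-6] → ·
  covered (3 px):
    · · · · · · ·
    · · · · · · ·
    · · · · · · ·
    · · · · · # ·
    · · · · · · ·
    · · · · # · ·
    · · · # · · ·

Final: [[2,4],[3,4],[4,4],[3,5]]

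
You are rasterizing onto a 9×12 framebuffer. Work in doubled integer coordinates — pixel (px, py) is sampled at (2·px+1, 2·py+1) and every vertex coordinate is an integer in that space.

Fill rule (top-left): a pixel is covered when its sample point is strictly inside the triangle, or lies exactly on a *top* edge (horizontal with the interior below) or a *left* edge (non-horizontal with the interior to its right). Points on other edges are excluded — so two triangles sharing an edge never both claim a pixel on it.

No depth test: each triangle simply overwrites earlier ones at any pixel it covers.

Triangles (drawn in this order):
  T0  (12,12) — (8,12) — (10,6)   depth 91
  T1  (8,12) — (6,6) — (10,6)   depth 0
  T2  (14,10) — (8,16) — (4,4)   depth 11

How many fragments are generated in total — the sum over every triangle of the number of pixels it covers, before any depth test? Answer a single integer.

T0:
  2·area = 24
  edge (12, 12)→(8, 12): d=(-4,0) right/bottom  bias=-1
  edge (8, 12)→(10, 6): d=(2,-6) top-left  bias=+0
  edge (10, 6)→(12, 12): d=(2,6) right/bottom  bias=-1
    (4,1)@(9, 3): e=[36,-12,0] → ·  [on edge]
    (5,1)@(11, 3): e=[36,0,-12] → ·  [on edge]
    (4,4)@(9, 9): e=[12,0,12] → #  [on edge]
    (5,4)@(11, 9): e=[12,12,0] → ·  [on edge]
    (4,5)@(9, 11): e=[4,4,16] → #
    (5,5)@(11, 11): e=[4,16,4] → #
    (6,5)@(13, 11): e=[4,28,-8] → ·
    (4,6)@(9, 13): e=[-4,8,20] → ·
    (5,6)@(11, 13): e=[-4,20,8] → ·
    (3,7)@(7, 15): e=[-12,0,36] → ·  [on edge]
    (6,7)@(13, 15): e=[-12,36,0] → ·  [on edge]
    (2,10)@(5, 21): e=[-36,0,60] → ·  [on edge]
    (7,10)@(15, 21): e=[-36,60,0] → ·  [on edge]
  covered (3 px):
    · · · · · · · · ·
    · · · · · · · · ·
    · · · · · · · · ·
    · · · · · · · · ·
    · · · · # · · · ·
    · · · · # # · · ·
    · · · · · · · · ·
    · · · · · · · · ·
    · · · · · · · · ·
    · · · · · · · · ·
    · · · · · · · · ·
    · · · · · · · · ·
T1:
  2·area = 24
  edge (8, 12)→(6, 6): d=(-2,-6) top-left  bias=+0
  edge (6, 6)→(10, 6): d=(4,0) top-left  bias=+0
  edge (10, 6)→(8, 12): d=(-2,6) right/bottom  bias=-1
    (2,1)@(5, 3): e=[0,-12,36] → ·  [on edge]
    (5,1)@(11, 3): e=[36,-12,0] → ·  [on edge]
    (3,3)@(7, 7): e=[4,4,16] → #
    (4,3)@(9, 7): e=[16,4,4] → #
    (5,3)@(11, 7): e=[28,4,-8] → ·
    (3,4)@(7, 9): e=[0,12,12] → #  [on edge]
    (4,4)@(9, 9): e=[12,12,0] → ·  [on edge]
    (3,5)@(7, 11): e=[-4,20,8] → ·
    (3,7)@(7, 15): e=[-12,36,0] → ·  [on edge]
    (4,7)@(9, 15): e=[0,36,-12] → ·  [on edge]
    (2,10)@(5, 21): e=[-36,60,0] → ·  [on edge]
    (5,10)@(11, 21): e=[0,60,-36] → ·  [on edge]
  covered (3 px):
    · · · · · · · · ·
    · · · · · · · · ·
    · · · · · · · · ·
    · · · # # · · · ·
    · · · # · · · · ·
    · · · · · · · · ·
    · · · · · · · · ·
    · · · · · · · · ·
    · · · · · · · · ·
    · · · · · · · · ·
    · · · · · · · · ·
    · · · · · · · · ·
T2:
  2·area = 96
  edge (14, 10)→(8, 16): d=(-6,6) right/bottom  bias=-1
  edge (8, 16)→(4, 4): d=(-4,-12) top-left  bias=+0
  edge (4, 4)→(14, 10): d=(10,6) right/bottom  bias=-1
    (1,0)@(3, 1): e=[120,0,-24] → ·  [on edge]
    (2,2)@(5, 5): e=[84,8,4] → #
    (3,2)@(7, 5): e=[72,32,-8] → ·
    (2,3)@(5, 7): e=[72,0,24] → #  [on edge]
    (3,3)@(7, 7): e=[60,24,12] → #
    (4,3)@(9, 7): e=[48,48,0] → ·  [on edge]
    (8,3)@(17, 7): e=[0,144,-48] → ·  [on edge]
    (2,4)@(5, 9): e=[60,-8,44] → ·
    (3,4)@(7, 9): e=[48,16,32] → #
    (4,4)@(9, 9): e=[36,40,20] → #
    (5,4)@(11, 9): e=[24,64,8] → #
    (6,4)@(13, 9): e=[12,88,-4] → ·
    (7,4)@(15, 9): e=[0,112,-16] → ·  [on edge]
    (6,5)@(13, 11): e=[0,80,16] → ·  [on edge]
    (3,6)@(7, 13): e=[24,0,72] → #  [on edge]
    (5,6)@(11, 13): e=[0,48,48] → ·  [on edge]
    (4,7)@(9, 15): e=[0,16,80] → ·  [on edge]
    (3,8)@(7, 17): e=[0,-16,112] → ·  [on edge]
    (2,9)@(5, 19): e=[0,-48,144] → ·  [on edge]
    (4,9)@(9, 19): e=[-24,0,120] → ·  [on edge]
    (1,10)@(3, 21): e=[0,-80,176] → ·  [on edge]
    (0,11)@(1, 23): e=[0,-112,208] → ·  [on edge]
  covered (11 px):
    · · · · · · · · ·
    · · · · · · · · ·
    · · # · · · · · ·
    · · # # · · · · ·
    · · · # # # · · ·
    · · · # # # · · ·
    · · · # # · · · ·
    · · · · · · · · ·
    · · · · · · · · ·
    · · · · · · · · ·
    · · · · · · · · ·
    · · · · · · · · ·

Answer: 17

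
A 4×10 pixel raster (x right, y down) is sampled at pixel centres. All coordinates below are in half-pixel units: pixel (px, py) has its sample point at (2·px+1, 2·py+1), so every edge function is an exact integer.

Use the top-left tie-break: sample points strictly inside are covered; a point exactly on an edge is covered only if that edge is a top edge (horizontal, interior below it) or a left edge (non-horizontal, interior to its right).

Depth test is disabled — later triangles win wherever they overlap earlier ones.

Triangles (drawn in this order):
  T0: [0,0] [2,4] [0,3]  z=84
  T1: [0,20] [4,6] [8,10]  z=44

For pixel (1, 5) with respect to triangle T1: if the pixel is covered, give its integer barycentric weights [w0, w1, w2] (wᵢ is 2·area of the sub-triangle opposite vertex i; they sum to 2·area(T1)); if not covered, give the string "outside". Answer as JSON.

T0:
  2·area = 6
  edge (0, 0)→(2, 4): d=(2,4) right/bottom  bias=-1
  edge (2, 4)→(0, 3): d=(-2,-1) top-left  bias=+0
  edge (0, 3)→(0, 0): d=(0,-3) top-left  bias=+0
    (0,1)@(1, 3): e=[2,1,3] → X
    (1,1)@(3, 3): e=[-6,3,9] → .
    (0,2)@(1, 5): e=[6,-3,3] → .
  covered (1 px):
    . . . .
    X . . .
    . . . .
    . . . .
    . . . .
    . . . .
    . . . .
    . . . .
    . . . .
    . . . .
T1:
  2·area = 72
  edge (0, 20)→(4, 6): d=(4,-14) top-left  bias=+0
  edge (4, 6)→(8, 10): d=(4,4) right/bottom  bias=-1
  edge (8, 10)→(0, 20): d=(-8,10) right/bottom  bias=-1
    (0,1)@(1, 3): e=[-54,0,126] → .  [on edge]
    (1,2)@(3, 5): e=[-18,0,90] → .  [on edge]
    (2,3)@(5, 7): e=[18,0,54] → .  [on edge]
    (2,4)@(5, 9): e=[26,8,38] → X
    (3,4)@(7, 9): e=[54,0,18] → .  [on edge]
    (1,5)@(3, 11): e=[6,24,42] → X
    (3,5)@(7, 11): e=[62,8,2] → X
    (1,6)@(3, 13): e=[14,32,26] → X
    (3,6)@(7, 13): e=[70,16,-14] → .
    (1,7)@(3, 15): e=[22,40,10] → X
    (2,7)@(5, 15): e=[50,32,-10] → .
    (0,8)@(1, 17): e=[2,56,14] → X
  covered (8 px):
    . . . .
    . . . .
    . . . .
    . . . .
    . . X .
    . X X X
    . X X .
    . X . .
    X . . .
    . . . .

Final: [24,42,6]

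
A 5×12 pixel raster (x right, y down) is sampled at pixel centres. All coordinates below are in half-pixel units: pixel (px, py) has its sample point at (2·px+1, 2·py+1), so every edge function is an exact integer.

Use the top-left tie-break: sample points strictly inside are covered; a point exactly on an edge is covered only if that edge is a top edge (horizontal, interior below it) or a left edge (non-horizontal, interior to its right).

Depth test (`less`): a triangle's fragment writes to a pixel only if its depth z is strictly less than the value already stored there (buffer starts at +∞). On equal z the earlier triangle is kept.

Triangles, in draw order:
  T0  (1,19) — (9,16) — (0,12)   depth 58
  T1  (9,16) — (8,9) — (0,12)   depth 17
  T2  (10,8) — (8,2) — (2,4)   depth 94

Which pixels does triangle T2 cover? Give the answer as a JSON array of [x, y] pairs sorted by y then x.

T0:
  2·area = 59  (B↔C swapped to make it positive)
  edge (1, 19)→(0, 12): d=(-1,-7) top-left  bias=+0
  edge (0, 12)→(9, 16): d=(9,4) right/bottom  bias=-1
  edge (9, 16)→(1, 19): d=(-8,3) right/bottom  bias=-1
    (0,6)@(1, 13): e=[6,5,48] → █
    (1,6)@(3, 13): e=[20,-3,42] → ·
    (0,7)@(1, 15): e=[4,23,32] → █
    (1,7)@(3, 15): e=[18,15,26] → █
    (2,7)@(5, 15): e=[32,7,20] → █
    (3,7)@(7, 15): e=[46,-1,14] → ·
    (0,8)@(1, 17): e=[2,41,16] → █
    (3,8)@(7, 17): e=[44,17,-2] → ·
    (0,9)@(1, 19): e=[0,59,0] → ·  [on edge]
    (1,9)@(3, 19): e=[14,51,-6] → ·
    (2,9)@(5, 19): e=[28,43,-12] → ·
  covered (7 px):
    · · · · ·
    · · · · ·
    · · · · ·
    · · · · ·
    · · · · ·
    · · · · ·
    █ · · · ·
    █ █ █ · ·
    █ █ █ · ·
    · · · · ·
    · · · · ·
    · · · · ·
T1:
  2·area = 59  (B↔C swapped to make it positive)
  edge (9, 16)→(0, 12): d=(-9,-4) top-left  bias=+0
  edge (0, 12)→(8, 9): d=(8,-3) top-left  bias=+0
  edge (8, 9)→(9, 16): d=(1,7) right/bottom  bias=-1
    (1,5)@(3, 11): e=[21,1,37] → █
    (2,5)@(5, 11): e=[29,7,23] → █
    (3,5)@(7, 11): e=[37,13,9] → █
    (4,5)@(9, 11): e=[45,19,-5] → ·
    (1,6)@(3, 13): e=[3,17,39] → █
    (4,6)@(9, 13): e=[27,35,-3] → ·
    (1,7)@(3, 15): e=[-15,33,41] → ·
    (2,7)@(5, 15): e=[-7,39,27] → ·
    (3,7)@(7, 15): e=[1,45,13] → █
    (4,7)@(9, 15): e=[9,51,-1] → ·
    (3,8)@(7, 17): e=[-17,61,15] → ·
  covered (7 px):
    · · · · ·
    · · · · ·
    · · · · ·
    · · · · ·
    · · · · ·
    · █ █ █ ·
    · █ █ █ ·
    · · · █ ·
    · · · · ·
    · · · · ·
    · · · · ·
    · · · · ·
T2:
  2·area = 40  (B↔C swapped to make it positive)
  edge (10, 8)→(2, 4): d=(-8,-4) top-left  bias=+0
  edge (2, 4)→(8, 2): d=(6,-2) top-left  bias=+0
  edge (8, 2)→(10, 8): d=(2,6) right/bottom  bias=-1
    (2,1)@(5, 3): e=[20,0,20] → █  [on edge]
    (3,1)@(7, 3): e=[28,4,8] → █
    (4,1)@(9, 3): e=[36,8,-4] → ·
    (2,2)@(5, 5): e=[4,12,24] → █
    (4,2)@(9, 5): e=[20,20,0] → ·  [on edge]
    (2,3)@(5, 7): e=[-12,24,28] → ·
    (3,3)@(7, 7): e=[-4,28,16] → ·
    (4,3)@(9, 7): e=[4,32,4] → █
    (4,4)@(9, 9): e=[-12,44,8] → ·
  covered (5 px):
    · · · · ·
    · · █ █ ·
    · · █ █ ·
    · · · · █
    · · · · ·
    · · · · ·
    · · · · ·
    · · · · ·
    · · · · ·
    · · · · ·
    · · · · ·
    · · · · ·

Result: [[2,1],[3,1],[2,2],[3,2],[4,3]]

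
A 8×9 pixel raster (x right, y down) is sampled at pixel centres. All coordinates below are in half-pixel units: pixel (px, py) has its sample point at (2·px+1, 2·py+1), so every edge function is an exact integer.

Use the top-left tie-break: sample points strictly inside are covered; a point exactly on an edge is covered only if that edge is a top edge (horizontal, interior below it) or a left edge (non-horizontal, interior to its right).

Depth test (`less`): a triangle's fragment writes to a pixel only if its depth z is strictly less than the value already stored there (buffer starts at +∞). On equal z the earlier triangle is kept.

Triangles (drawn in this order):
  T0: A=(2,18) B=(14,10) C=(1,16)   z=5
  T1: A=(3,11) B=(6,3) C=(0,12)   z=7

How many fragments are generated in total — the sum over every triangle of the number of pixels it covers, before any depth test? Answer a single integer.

T0:
  2·area = 32  (B↔C swapped to make it positive)
  edge (2, 18)→(1, 16): d=(-1,-2) top-left  bias=+0
  edge (1, 16)→(14, 10): d=(13,-6) top-left  bias=+0
  edge (14, 10)→(2, 18): d=(-12,8) right/bottom  bias=-1
    (4,6)@(9, 13): e=[19,9,4] → █
    (5,6)@(11, 13): e=[23,21,-12] → ·
    (2,7)@(5, 15): e=[9,11,12] → █
    (3,7)@(7, 15): e=[13,23,-4] → ·
    (4,7)@(9, 15): e=[17,35,-20] → ·
    (1,8)@(3, 17): e=[3,25,4] → █
    (2,8)@(5, 17): e=[7,37,-12] → ·
  covered (3 px):
    · · · · · · · ·
    · · · · · · · ·
    · · · · · · · ·
    · · · · · · · ·
    · · · · · · · ·
    · · · · · · · ·
    · · · · █ · · ·
    · · █ · · · · ·
    · █ · · · · · ·
T1:
  2·area = 21  (B↔C swapped to make it positive)
  edge (3, 11)→(0, 12): d=(-3,1) right/bottom  bias=-1
  edge (0, 12)→(6, 3): d=(6,-9) top-left  bias=+0
  edge (6, 3)→(3, 11): d=(-3,8) right/bottom  bias=-1
    (2,2)@(5, 5): e=[16,3,2] → █
    (3,2)@(7, 5): e=[14,21,-14] → ·
    (2,3)@(5, 7): e=[10,15,-4] → ·
    (7,3)@(15, 7): e=[0,105,-84] → ·  [on edge]
    (1,4)@(3, 9): e=[6,9,6] → █
    (2,4)@(5, 9): e=[4,27,-10] → ·
    (4,4)@(9, 9): e=[0,63,-42] → ·  [on edge]
    (0,5)@(1, 11): e=[2,3,16] → █
    (1,5)@(3, 11): e=[0,21,0] → ·  [on edge]
    (0,6)@(1, 13): e=[-4,15,10] → ·
  covered (3 px):
    · · · · · · · ·
    · · · · · · · ·
    · · █ · · · · ·
    · · · · · · · ·
    · █ · · · · · ·
    █ · · · · · · ·
    · · · · · · · ·
    · · · · · · · ·
    · · · · · · · ·

Answer: 6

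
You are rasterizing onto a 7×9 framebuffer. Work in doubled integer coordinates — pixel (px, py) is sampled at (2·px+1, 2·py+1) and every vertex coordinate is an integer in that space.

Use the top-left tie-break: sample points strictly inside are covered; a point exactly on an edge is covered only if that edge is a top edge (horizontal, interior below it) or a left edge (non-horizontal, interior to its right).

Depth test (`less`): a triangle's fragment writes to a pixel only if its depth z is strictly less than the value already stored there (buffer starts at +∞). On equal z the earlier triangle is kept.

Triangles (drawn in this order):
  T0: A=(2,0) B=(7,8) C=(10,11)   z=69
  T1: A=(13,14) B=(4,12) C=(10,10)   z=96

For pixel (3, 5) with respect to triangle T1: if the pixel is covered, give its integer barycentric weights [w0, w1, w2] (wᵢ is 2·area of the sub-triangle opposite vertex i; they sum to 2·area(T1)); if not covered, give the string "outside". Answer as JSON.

T0:
  2·area = 9  (B↔C swapped to make it positive)
  edge (2, 0)→(10, 11): d=(8,11) right/bottom  bias=-1
  edge (10, 11)→(7, 8): d=(-3,-3) top-left  bias=+0
  edge (7, 8)→(2, 0): d=(-5,-8) top-left  bias=+0
    (3,3)@(7, 7): e=[1,3,5] → █
    (4,3)@(9, 7): e=[-21,9,21] → ·
    (3,4)@(7, 9): e=[17,-3,-5] → ·
  covered (1 px):
    · · · · · · ·
    · · · · · · ·
    · · · · · · ·
    · · · █ · · ·
    · · · · · · ·
    · · · · · · ·
    · · · · · · ·
    · · · · · · ·
    · · · · · · ·
T1:
  2·area = 30
  edge (13, 14)→(4, 12): d=(-9,-2) top-left  bias=+0
  edge (4, 12)→(10, 10): d=(6,-2) top-left  bias=+0
  edge (10, 10)→(13, 14): d=(3,4) right/bottom  bias=-1
    (6,4)@(13, 9): e=[45,0,-15] → ·  [on edge]
    (3,5)@(7, 11): e=[15,0,15] → █  [on edge]
    (4,5)@(9, 11): e=[19,4,7] → █
    (5,5)@(11, 11): e=[23,8,-1] → ·
    (0,6)@(1, 13): e=[-15,0,45] → ·  [on edge]
    (3,6)@(7, 13): e=[-3,12,21] → ·
    (4,6)@(9, 13): e=[1,16,13] → █
    (5,6)@(11, 13): e=[5,20,5] → █
    (6,6)@(13, 13): e=[9,24,-3] → ·
    (4,7)@(9, 15): e=[-17,28,19] → ·
    (5,7)@(11, 15): e=[-13,32,11] → ·
  covered (4 px):
    · · · · · · ·
    · · · · · · ·
    · · · · · · ·
    · · · · · · ·
    · · · · · · ·
    · · · █ █ · ·
    · · · · █ █ ·
    · · · · · · ·
    · · · · · · ·

Final: [0,15,15]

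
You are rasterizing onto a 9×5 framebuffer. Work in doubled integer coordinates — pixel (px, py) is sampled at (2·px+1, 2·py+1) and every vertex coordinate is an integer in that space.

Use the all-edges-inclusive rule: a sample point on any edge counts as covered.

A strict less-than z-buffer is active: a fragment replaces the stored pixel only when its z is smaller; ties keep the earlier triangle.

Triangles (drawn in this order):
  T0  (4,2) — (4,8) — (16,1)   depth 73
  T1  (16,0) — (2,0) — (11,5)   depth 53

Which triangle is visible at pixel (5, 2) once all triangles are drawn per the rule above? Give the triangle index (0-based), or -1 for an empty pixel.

T0:
  2·area = 72  (B↔C swapped to make it positive)
  edge (4, 2)→(16, 1): d=(12,-1) inclusive
  edge (16, 1)→(4, 8): d=(-12,7) inclusive
  edge (4, 8)→(4, 2): d=(0,-6) inclusive
    (2,1)@(5, 3): e=[13,53,6] → X
    (3,1)@(7, 3): e=[15,39,18] → X
    (4,1)@(9, 3): e=[17,25,30] → X
    (5,1)@(11, 3): e=[19,11,42] → X
    (6,1)@(13, 3): e=[21,-3,54] → .
    (2,2)@(5, 5): e=[37,29,6] → X
    (5,2)@(11, 5): e=[43,-13,42] → .
    (2,3)@(5, 7): e=[61,5,6] → X
    (3,3)@(7, 7): e=[63,-9,18] → .
    (4,3)@(9, 7): e=[65,-23,30] → .
    (2,4)@(5, 9): e=[85,-19,6] → .
  covered (8 px):
    . . . . . . . . .
    . . X X X X . . .
    . . X X X . . . .
    . . X . . . . . .
    . . . . . . . . .
T1:
  2·area = 70  (B↔C swapped to make it positive)
  edge (16, 0)→(11, 5): d=(-5,5) inclusive
  edge (11, 5)→(2, 0): d=(-9,-5) inclusive
  edge (2, 0)→(16, 0): d=(14,0) inclusive
    (2,0)@(5, 1): e=[50,6,14] → X
    (3,0)@(7, 1): e=[40,16,14] → X
    (4,0)@(9, 1): e=[30,26,14] → X
    (5,0)@(11, 1): e=[20,36,14] → X
    (6,0)@(13, 1): e=[10,46,14] → X
    (7,0)@(15, 1): e=[0,56,14] → X  [on edge]
    (8,0)@(17, 1): e=[-10,66,14] → .
    (2,1)@(5, 3): e=[40,-12,42] → .
    (3,1)@(7, 3): e=[30,-2,42] → .
    (4,1)@(9, 3): e=[20,8,42] → X
    (6,1)@(13, 3): e=[0,28,42] → X  [on edge]
    (7,1)@(15, 3): e=[-10,38,42] → .
    (5,2)@(11, 5): e=[0,0,70] → X  [on edge]
    (4,3)@(9, 7): e=[0,-28,98] → .  [on edge]
    (3,4)@(7, 9): e=[0,-56,126] → .  [on edge]
  covered (10 px):
    . . X X X X X X .
    . . . . X X X . .
    . . . . . X . . .
    . . . . . . . . .
    . . . . . . . . .

Z-buffer (winner per pixel, '.' = empty):
  . . 1 1 1 1 1 1 .
  . . 0 0 1 1 1 . .
  . . 0 0 0 1 . . .
  . . 0 . . . . . .
  . . . . . . . . .

Answer: 1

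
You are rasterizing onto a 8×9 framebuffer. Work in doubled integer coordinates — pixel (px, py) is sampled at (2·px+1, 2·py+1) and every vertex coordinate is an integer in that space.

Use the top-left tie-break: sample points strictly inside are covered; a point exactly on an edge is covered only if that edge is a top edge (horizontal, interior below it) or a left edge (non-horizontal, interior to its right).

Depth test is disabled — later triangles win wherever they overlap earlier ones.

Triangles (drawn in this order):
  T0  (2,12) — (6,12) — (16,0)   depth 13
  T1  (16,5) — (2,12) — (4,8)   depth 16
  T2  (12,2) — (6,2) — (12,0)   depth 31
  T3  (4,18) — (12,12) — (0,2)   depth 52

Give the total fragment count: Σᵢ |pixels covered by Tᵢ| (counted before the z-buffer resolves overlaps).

T0:
  2·area = 48  (B↔C swapped to make it positive)
  edge (2, 12)→(16, 0): d=(14,-12) top-left  bias=+0
  edge (16, 0)→(6, 12): d=(-10,12) right/bottom  bias=-1
  edge (6, 12)→(2, 12): d=(-4,0) right/bottom  bias=-1
    (7,0)@(15, 1): e=[2,2,44] → #
    (6,1)@(13, 3): e=[6,6,36] → #
    (7,1)@(15, 3): e=[30,-18,36] → ·
    (5,2)@(11, 5): e=[10,10,28] → #
    (6,2)@(13, 5): e=[34,-14,28] → ·
    (4,3)@(9, 7): e=[14,14,20] → #
    (5,3)@(11, 7): e=[38,-10,20] → ·
    (3,4)@(7, 9): e=[18,18,12] → #
    (4,4)@(9, 9): e=[42,-6,12] → ·
    (2,5)@(5, 11): e=[22,22,4] → #
    (3,5)@(7, 11): e=[46,-2,4] → ·
    (2,6)@(5, 13): e=[50,2,-4] → ·
  covered (6 px):
    · · · · · · · #
    · · · · · · # ·
    · · · · · # · ·
    · · · · # · · ·
    · · · # · · · ·
    · · # · · · · ·
    · · · · · · · ·
    · · · · · · · ·
    · · · · · · · ·
T1:
  2·area = 42
  edge (16, 5)→(2, 12): d=(-14,7) right/bottom  bias=-1
  edge (2, 12)→(4, 8): d=(2,-4) top-left  bias=+0
  edge (4, 8)→(16, 5): d=(12,-3) top-left  bias=+0
    (4,3)@(9, 7): e=[21,18,3] → #
    (5,3)@(11, 7): e=[7,26,9] → #
    (6,3)@(13, 7): e=[-7,34,15] → ·
    (2,4)@(5, 9): e=[21,6,15] → #
    (3,4)@(7, 9): e=[7,14,21] → #
    (4,4)@(9, 9): e=[-7,22,27] → ·
    (5,4)@(11, 9): e=[-21,30,33] → ·
    (1,5)@(3, 11): e=[7,2,33] → #
    (2,5)@(5, 11): e=[-7,10,39] → ·
    (3,5)@(7, 11): e=[-21,18,45] → ·
    (1,6)@(3, 13): e=[-21,6,57] → ·
  covered (5 px):
    · · · · · · · ·
    · · · · · · · ·
    · · · · · · · ·
    · · · · # # · ·
    · · # # · · · ·
    · # · · · · · ·
    · · · · · · · ·
    · · · · · · · ·
    · · · · · · · ·
T2:
  2·area = 12
  edge (12, 2)→(6, 2): d=(-6,0) right/bottom  bias=-1
  edge (6, 2)→(12, 0): d=(6,-2) top-left  bias=+0
  edge (12, 0)→(12, 2): d=(0,2) right/bottom  bias=-1
    (4,0)@(9, 1): e=[6,0,6] → #  [on edge]
    (5,0)@(11, 1): e=[6,4,2] → #
    (6,0)@(13, 1): e=[6,8,-2] → ·
    (1,1)@(3, 3): e=[-6,0,18] → ·  [on edge]
    (4,1)@(9, 3): e=[-6,12,6] → ·
    (5,1)@(11, 3): e=[-6,16,2] → ·
  covered (2 px):
    · · · · # # · ·
    · · · · · · · ·
    · · · · · · · ·
    · · · · · · · ·
    · · · · · · · ·
    · · · · · · · ·
    · · · · · · · ·
    · · · · · · · ·
    · · · · · · · ·
T3:
  2·area = 152  (B↔C swapped to make it positive)
  edge (4, 18)→(0, 2): d=(-4,-16) top-left  bias=+0
  edge (0, 2)→(12, 12): d=(12,10) right/bottom  bias=-1
  edge (12, 12)→(4, 18): d=(-8,6) right/bottom  bias=-1
    (0,1)@(1, 3): e=[12,2,138] → #
    (1,1)@(3, 3): e=[44,-18,126] → ·
    (0,2)@(1, 5): e=[4,26,122] → #
    (1,2)@(3, 5): e=[36,6,110] → #
    (2,2)@(5, 5): e=[68,-14,98] → ·
    (0,3)@(1, 7): e=[-4,50,106] → ·
    (1,3)@(3, 7): e=[28,30,94] → #
    (2,3)@(5, 7): e=[60,10,82] → #
    (3,3)@(7, 7): e=[92,-10,70] → ·
    (1,4)@(3, 9): e=[20,54,78] → #
    (3,4)@(7, 9): e=[84,14,54] → #
    (4,4)@(9, 9): e=[116,-6,42] → ·
  covered (19 px):
    · · · · · · · ·
    # · · · · · · ·
    # # · · · · · ·
    · # # · · · · ·
    · # # # · · · ·
    · # # # # · · ·
    · # # # # · · ·
    · · # # · · · ·
    · · # · · · · ·

Result: 32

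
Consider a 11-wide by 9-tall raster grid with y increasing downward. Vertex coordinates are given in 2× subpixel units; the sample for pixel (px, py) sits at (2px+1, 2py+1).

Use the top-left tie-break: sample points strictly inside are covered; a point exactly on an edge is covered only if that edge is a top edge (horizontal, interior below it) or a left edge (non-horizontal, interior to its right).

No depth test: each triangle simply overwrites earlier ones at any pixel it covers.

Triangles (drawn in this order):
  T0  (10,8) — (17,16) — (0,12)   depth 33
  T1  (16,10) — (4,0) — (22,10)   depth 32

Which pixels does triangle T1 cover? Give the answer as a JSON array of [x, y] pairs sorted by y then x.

T0:
  2·area = 108
  edge (10, 8)→(17, 16): d=(7,8) right/bottom  bias=-1
  edge (17, 16)→(0, 12): d=(-17,-4) top-left  bias=+0
  edge (0, 12)→(10, 8): d=(10,-4) top-left  bias=+0
    (4,4)@(9, 9): e=[15,87,6] → █
    (5,4)@(11, 9): e=[-1,95,14] → ·
    (1,5)@(3, 11): e=[77,29,2] → █
    (2,5)@(5, 11): e=[61,37,10] → █
    (3,5)@(7, 11): e=[45,45,18] → █
    (5,5)@(11, 11): e=[13,61,34] → █
    (6,5)@(13, 11): e=[-3,69,42] → ·
    (1,6)@(3, 13): e=[91,-5,22] → ·
    (2,6)@(5, 13): e=[75,3,30] → █
    (6,6)@(13, 13): e=[11,35,62] → █
    (7,6)@(15, 13): e=[-5,43,70] → ·
    (2,7)@(5, 15): e=[89,-31,50] → ·
  covered (13 px):
    · · · · · · · · · · ·
    · · · · · · · · · · ·
    · · · · · · · · · · ·
    · · · · · · · · · · ·
    · · · · █ · · · · · ·
    · █ █ █ █ █ · · · · ·
    · · █ █ █ █ █ · · · ·
    · · · · · · █ █ · · ·
    · · · · · · · · · · ·
T1:
  2·area = 60
  edge (16, 10)→(4, 0): d=(-12,-10) top-left  bias=+0
  edge (4, 0)→(22, 10): d=(18,10) right/bottom  bias=-1
  edge (22, 10)→(16, 10): d=(-6,0) right/bottom  bias=-1
    (4,1)@(9, 3): e=[14,4,42] → █
    (5,1)@(11, 3): e=[34,-16,42] → ·
    (4,2)@(9, 5): e=[-10,40,30] → ·
    (5,2)@(11, 5): e=[10,20,30] → █
    (6,2)@(13, 5): e=[30,0,30] → ·  [on edge]
    (5,3)@(11, 7): e=[-14,56,18] → ·
    (6,3)@(13, 7): e=[6,36,18] → █
    (7,3)@(15, 7): e=[26,16,18] → █
    (8,3)@(17, 7): e=[46,-4,18] → ·
    (6,4)@(13, 9): e=[-18,72,6] → ·
    (7,4)@(15, 9): e=[2,52,6] → █
    (8,4)@(17, 9): e=[22,32,6] → █
  covered (7 px):
    · · · · · · · · · · ·
    · · · · █ · · · · · ·
    · · · · · █ · · · · ·
    · · · · · · █ █ · · ·
    · · · · · · · █ █ █ ·
    · · · · · · · · · · ·
    · · · · · · · · · · ·
    · · · · · · · · · · ·
    · · · · · · · · · · ·

Final: [[4,1],[5,2],[6,3],[7,3],[7,4],[8,4],[9,4]]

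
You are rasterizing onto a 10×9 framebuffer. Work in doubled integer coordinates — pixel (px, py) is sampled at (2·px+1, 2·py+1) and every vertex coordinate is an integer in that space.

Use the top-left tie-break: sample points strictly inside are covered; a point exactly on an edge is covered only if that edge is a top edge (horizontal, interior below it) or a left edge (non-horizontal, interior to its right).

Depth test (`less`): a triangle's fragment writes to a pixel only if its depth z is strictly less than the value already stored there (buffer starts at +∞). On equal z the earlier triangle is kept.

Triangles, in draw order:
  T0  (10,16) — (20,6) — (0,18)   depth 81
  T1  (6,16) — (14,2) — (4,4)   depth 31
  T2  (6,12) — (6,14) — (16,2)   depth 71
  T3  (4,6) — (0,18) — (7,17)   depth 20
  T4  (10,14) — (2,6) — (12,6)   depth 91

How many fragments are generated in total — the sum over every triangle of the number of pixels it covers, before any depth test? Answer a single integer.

T0:
  2·area = 80  (B↔C swapped to make it positive)
  edge (10, 16)→(0, 18): d=(-10,2) right/bottom  bias=-1
  edge (0, 18)→(20, 6): d=(20,-12) top-left  bias=+0
  edge (20, 6)→(10, 16): d=(-10,10) right/bottom  bias=-1
    (9,3)@(19, 7): e=[72,8,0] → .  [on edge]
    (7,4)@(15, 9): e=[60,0,20] → X  [on edge]
    (8,4)@(17, 9): e=[56,24,0] → .  [on edge]
    (6,5)@(13, 11): e=[44,16,20] → X
    (7,5)@(15, 11): e=[40,40,0] → .  [on edge]
    (4,6)@(9, 13): e=[32,8,40] → X
    (5,6)@(11, 13): e=[28,32,20] → X
    (6,6)@(13, 13): e=[24,56,0] → .  [on edge]
    (2,7)@(5, 15): e=[20,0,60] → X  [on edge]
    (3,7)@(7, 15): e=[16,24,40] → X
    (5,7)@(11, 15): e=[8,72,0] → .  [on edge]
    (7,7)@(15, 15): e=[0,120,-40] → .  [on edge]
    (2,8)@(5, 17): e=[0,40,40] → .  [on edge]
    (4,8)@(9, 17): e=[-8,88,0] → .  [on edge]
  covered (8 px):
    . . . . . . . . . .
    . . . . . . . . . .
    . . . . . . . . . .
    . . . . . . . . . .
    . . . . . . . X . .
    . . . . . . X . . .
    . . . . X X . . . .
    . . X X X . . . . .
    . X . . . . . . . .
T1:
  2·area = 124  (B↔C swapped to make it positive)
  edge (6, 16)→(4, 4): d=(-2,-12) top-left  bias=+0
  edge (4, 4)→(14, 2): d=(10,-2) top-left  bias=+0
  edge (14, 2)→(6, 16): d=(-8,14) right/bottom  bias=-1
    (9,0)@(19, 1): e=[186,0,-62] → .  [on edge]
    (4,1)@(9, 3): e=[62,0,62] → X  [on edge]
    (5,1)@(11, 3): e=[86,4,34] → X
    (6,1)@(13, 3): e=[110,8,6] → X
    (7,1)@(15, 3): e=[134,12,-22] → .
    (2,2)@(5, 5): e=[10,12,102] → X
    (3,2)@(7, 5): e=[34,16,74] → X
    (6,2)@(13, 5): e=[106,28,-10] → .
    (2,3)@(5, 7): e=[6,32,86] → X
    (6,3)@(13, 7): e=[102,48,-26] → .
    (2,4)@(5, 9): e=[2,52,70] → X
    (5,4)@(11, 9): e=[74,64,-14] → .
  covered (16 px):
    . . . . . . . . . .
    . . . . X X X . . .
    . . X X X X . . . .
    . . X X X X . . . .
    . . X X X . . . . .
    . . . X . . . . . .
    . . . X . . . . . .
    . . . . . . . . . .
    . . . . . . . . . .
T2:
  2·area = 20  (B↔C swapped to make it positive)
  edge (6, 12)→(16, 2): d=(10,-10) top-left  bias=+0
  edge (16, 2)→(6, 14): d=(-10,12) right/bottom  bias=-1
  edge (6, 14)→(6, 12): d=(0,-2) top-left  bias=+0
    (8,0)@(17, 1): e=[0,-2,22] → .  [on edge]
    (7,1)@(15, 3): e=[0,2,18] → X  [on edge]
    (8,1)@(17, 3): e=[20,-22,22] → .
    (6,2)@(13, 5): e=[0,6,14] → X  [on edge]
    (7,2)@(15, 5): e=[20,-18,18] → .
    (5,3)@(11, 7): e=[0,10,10] → X  [on edge]
    (6,3)@(13, 7): e=[20,-14,14] → .
    (4,4)@(9, 9): e=[0,14,6] → X  [on edge]
    (5,4)@(11, 9): e=[20,-10,10] → .
    (3,5)@(7, 11): e=[0,18,2] → X  [on edge]
    (4,5)@(9, 11): e=[20,-6,6] → .
    (2,6)@(5, 13): e=[0,22,-2] → .  [on edge]
    (1,7)@(3, 15): e=[0,26,-6] → .  [on edge]
    (0,8)@(1, 17): e=[0,30,-10] → .  [on edge]
  covered (5 px):
    . . . . . . . . . .
    . . . . . . . X . .
    . . . . . . X . . .
    . . . . . X . . . .
    . . . . X . . . . .
    . . . X . . . . . .
    . . . . . . . . . .
    . . . . . . . . . .
    . . . . . . . . . .
T3:
  2·area = 80  (B↔C swapped to make it positive)
  edge (4, 6)→(7, 17): d=(3,11) right/bottom  bias=-1
  edge (7, 17)→(0, 18): d=(-7,1) right/bottom  bias=-1
  edge (0, 18)→(4, 6): d=(4,-12) top-left  bias=+0
    (2,1)@(5, 3): e=[-20,100,0] → .  [on edge]
    (1,4)@(3, 9): e=[20,60,0] → X  [on edge]
    (2,4)@(5, 9): e=[-2,58,24] → .
    (1,5)@(3, 11): e=[26,46,8] → X
    (2,5)@(5, 11): e=[4,44,32] → X
    (3,5)@(7, 11): e=[-18,42,56] → .
    (1,6)@(3, 13): e=[32,32,16] → X
    (3,6)@(7, 13): e=[-12,28,64] → .
    (0,7)@(1, 15): e=[60,20,0] → X  [on edge]
    (3,7)@(7, 15): e=[-6,14,72] → .
    (0,8)@(1, 17): e=[66,6,8] → X
    (3,8)@(7, 17): e=[0,0,80] → .  [on edge]
  covered (11 px):
    . . . . . . . . . .
    . . . . . . . . . .
    . . . . . . . . . .
    . . . . . . . . . .
    . X . . . . . . . .
    . X X . . . . . . .
    . X X . . . . . . .
    X X X . . . . . . .
    X X X . . . . . . .
T4:
  2·area = 80
  edge (10, 14)→(2, 6): d=(-8,-8) top-left  bias=+0
  edge (2, 6)→(12, 6): d=(10,0) top-left  bias=+0
  edge (12, 6)→(10, 14): d=(-2,8) right/bottom  bias=-1
    (0,2)@(1, 5): e=[0,-10,90] → .  [on edge]
    (1,3)@(3, 7): e=[0,10,70] → X  [on edge]
    (2,3)@(5, 7): e=[16,10,54] → X
    (3,3)@(7, 7): e=[32,10,38] → X
    (4,3)@(9, 7): e=[48,10,22] → X
    (5,3)@(11, 7): e=[64,10,6] → X
    (6,3)@(13, 7): e=[80,10,-10] → .
    (1,4)@(3, 9): e=[-16,30,66] → .
    (2,4)@(5, 9): e=[0,30,50] → X  [on edge]
    (6,4)@(13, 9): e=[64,30,-14] → .
    (2,5)@(5, 11): e=[-16,50,46] → .
    (3,5)@(7, 11): e=[0,50,30] → X  [on edge]
    (4,6)@(9, 13): e=[0,70,10] → X  [on edge]
    (5,7)@(11, 15): e=[0,90,-10] → .  [on edge]
    (6,8)@(13, 17): e=[0,110,-30] → .  [on edge]
  covered (12 px):
    . . . . . . . . . .
    . . . . . . . . . .
    . . . . . . . . . .
    . X X X X X . . . .
    . . X X X X . . . .
    . . . X X . . . . .
    . . . . X . . . . .
    . . . . . . . . . .
    . . . . . . . . . .

Result: 52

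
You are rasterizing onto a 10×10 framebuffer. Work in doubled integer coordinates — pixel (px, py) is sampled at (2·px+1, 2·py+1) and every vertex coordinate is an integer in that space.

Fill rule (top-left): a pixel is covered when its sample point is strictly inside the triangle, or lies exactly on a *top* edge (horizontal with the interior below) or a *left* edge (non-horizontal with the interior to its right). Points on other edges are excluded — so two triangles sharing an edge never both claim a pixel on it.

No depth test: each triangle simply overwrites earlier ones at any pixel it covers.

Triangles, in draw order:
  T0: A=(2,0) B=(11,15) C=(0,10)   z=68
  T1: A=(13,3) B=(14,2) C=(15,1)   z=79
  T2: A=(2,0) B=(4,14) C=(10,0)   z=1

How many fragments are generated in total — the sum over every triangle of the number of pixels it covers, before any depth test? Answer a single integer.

T0:
  2·area = 120
  edge (2, 0)→(11, 15): d=(9,15) right/bottom  bias=-1
  edge (11, 15)→(0, 10): d=(-11,-5) top-left  bias=+0
  edge (0, 10)→(2, 0): d=(2,-10) top-left  bias=+0
    (1,1)@(3, 3): e=[12,92,16] → X
    (2,1)@(5, 3): e=[-18,102,36] → .
    (0,2)@(1, 5): e=[60,60,0] → X  [on edge]
    (2,2)@(5, 5): e=[0,80,40] → .  [on edge]
    (0,3)@(1, 7): e=[78,38,4] → X
    (2,3)@(5, 7): e=[18,58,44] → X
    (3,3)@(7, 7): e=[-12,68,64] → .
    (0,4)@(1, 9): e=[96,16,8] → X
    (3,4)@(7, 9): e=[6,46,68] → X
    (4,4)@(9, 9): e=[-24,56,88] → .
    (0,5)@(1, 11): e=[114,-6,12] → .
    (1,5)@(3, 11): e=[84,4,32] → X
    (5,7)@(11, 15): e=[0,0,120] → .  [on edge]
  covered (15 px):
    . . . . . . . . . .
    . X . . . . . . . .
    X X . . . . . . . .
    X X X . . . . . . .
    X X X X . . . . . .
    . X X X . . . . . .
    . . . X X . . . . .
    . . . . . . . . . .
    . . . . . . . . . .
    . . . . . . . . . .
T1:
  degenerate (2·area = 0) — covers nothing
T2:
  2·area = 112  (B↔C swapped to make it positive)
  edge (2, 0)→(10, 0): d=(8,0) top-left  bias=+0
  edge (10, 0)→(4, 14): d=(-6,14) right/bottom  bias=-1
  edge (4, 14)→(2, 0): d=(-2,-14) top-left  bias=+0
    (1,0)@(3, 1): e=[8,92,12] → X
    (2,0)@(5, 1): e=[8,64,40] → X
    (3,0)@(7, 1): e=[8,36,68] → X
    (4,0)@(9, 1): e=[8,8,96] → X
    (5,0)@(11, 1): e=[8,-20,124] → .
    (1,1)@(3, 3): e=[24,80,8] → X
    (4,1)@(9, 3): e=[24,-4,92] → .
    (1,2)@(3, 5): e=[40,68,4] → X
    (4,2)@(9, 5): e=[40,-16,88] → .
    (1,3)@(3, 7): e=[56,56,0] → X  [on edge]
    (3,3)@(7, 7): e=[56,0,56] → .  [on edge]
    (1,4)@(3, 9): e=[72,44,-4] → .
  covered (14 px):
    . X X X X . . . . .
    . X X X . . . . . .
    . X X X . . . . . .
    . X X . . . . . . .
    . . X . . . . . . .
    . . X . . . . . . .
    . . . . . . . . . .
    . . . . . . . . . .
    . . . . . . . . . .
    . . . . . . . . . .

Result: 29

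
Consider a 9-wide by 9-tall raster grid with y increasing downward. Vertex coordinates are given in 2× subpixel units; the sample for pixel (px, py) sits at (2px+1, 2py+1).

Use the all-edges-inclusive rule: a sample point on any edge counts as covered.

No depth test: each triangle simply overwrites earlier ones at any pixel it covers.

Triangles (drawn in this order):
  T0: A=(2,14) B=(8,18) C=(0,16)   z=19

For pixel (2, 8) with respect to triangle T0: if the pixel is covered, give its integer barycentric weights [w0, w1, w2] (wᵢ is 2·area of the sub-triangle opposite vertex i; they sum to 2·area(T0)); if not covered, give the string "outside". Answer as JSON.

T0:
  2·area = 20
  edge (2, 14)→(8, 18): d=(6,4) inclusive
  edge (8, 18)→(0, 16): d=(-8,-2) inclusive
  edge (0, 16)→(2, 14): d=(2,-2) inclusive
    (7,0)@(15, 1): e=[-130,150,0] → .  [on edge]
    (6,1)@(13, 3): e=[-110,130,0] → .  [on edge]
    (5,2)@(11, 5): e=[-90,110,0] → .  [on edge]
    (4,3)@(9, 7): e=[-70,90,0] → .  [on edge]
    (3,4)@(7, 9): e=[-50,70,0] → .  [on edge]
    (2,5)@(5, 11): e=[-30,50,0] → .  [on edge]
    (1,6)@(3, 13): e=[-10,30,0] → .  [on edge]
    (0,7)@(1, 15): e=[10,10,0] → X  [on edge]
    (1,7)@(3, 15): e=[2,14,4] → X
    (2,7)@(5, 15): e=[-6,18,8] → .
    (0,8)@(1, 17): e=[22,-6,4] → .
    (1,8)@(3, 17): e=[14,-2,8] → .
  covered (3 px):
    . . . . . . . . .
    . . . . . . . . .
    . . . . . . . . .
    . . . . . . . . .
    . . . . . . . . .
    . . . . . . . . .
    . . . . . . . . .
    X X . . . . . . .
    . . X . . . . . .

Answer: [2,12,6]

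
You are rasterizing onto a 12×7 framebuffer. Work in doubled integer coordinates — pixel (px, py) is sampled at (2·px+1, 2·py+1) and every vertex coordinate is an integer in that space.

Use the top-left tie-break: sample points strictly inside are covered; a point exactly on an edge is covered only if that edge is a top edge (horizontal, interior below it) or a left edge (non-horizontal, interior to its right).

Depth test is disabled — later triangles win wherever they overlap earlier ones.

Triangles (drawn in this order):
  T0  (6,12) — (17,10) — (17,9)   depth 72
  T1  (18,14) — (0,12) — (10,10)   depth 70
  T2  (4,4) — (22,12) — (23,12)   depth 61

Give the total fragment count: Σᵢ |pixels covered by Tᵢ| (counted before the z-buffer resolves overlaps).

T0:
  2·area = 11  (B↔C swapped to make it positive)
  edge (6, 12)→(17, 9): d=(11,-3) top-left  bias=+0
  edge (17, 9)→(17, 10): d=(0,1) right/bottom  bias=-1
  edge (17, 10)→(6, 12): d=(-11,2) right/bottom  bias=-1
    (8,0)@(17, 1): e=[-88,0,99] → ·  [on edge]
    (8,1)@(17, 3): e=[-66,0,77] → ·  [on edge]
    (8,2)@(17, 5): e=[-44,0,55] → ·  [on edge]
    (8,3)@(17, 7): e=[-22,0,33] → ·  [on edge]
    (8,4)@(17, 9): e=[0,0,11] → ·  [on edge]
    (5,5)@(11, 11): e=[4,6,1] → █
    (6,5)@(13, 11): e=[10,4,-3] → ·
    (8,5)@(17, 11): e=[22,0,-11] → ·  [on edge]
    (5,6)@(11, 13): e=[26,6,-21] → ·
    (8,6)@(17, 13): e=[44,0,-33] → ·  [on edge]
  covered (1 px):
    · · · · · · · · · · · ·
    · · · · · · · · · · · ·
    · · · · · · · · · · · ·
    · · · · · · · · · · · ·
    · · · · · · · · · · · ·
    · · · · · █ · · · · · ·
    · · · · · · · · · · · ·
T1:
  2·area = 56
  edge (18, 14)→(0, 12): d=(-18,-2) top-left  bias=+0
  edge (0, 12)→(10, 10): d=(10,-2) top-left  bias=+0
  edge (10, 10)→(18, 14): d=(8,4) right/bottom  bias=-1
    (7,4)@(15, 9): e=[84,0,-28] → ·  [on edge]
    (2,5)@(5, 11): e=[28,0,28] → █  [on edge]
    (3,5)@(7, 11): e=[32,4,20] → █
    (4,5)@(9, 11): e=[36,8,12] → █
    (5,5)@(11, 11): e=[40,12,4] → █
    (6,5)@(13, 11): e=[44,16,-4] → ·
    (2,6)@(5, 13): e=[-8,20,44] → ·
    (3,6)@(7, 13): e=[-4,24,36] → ·
    (4,6)@(9, 13): e=[0,28,28] → █  [on edge]
    (6,6)@(13, 13): e=[8,36,12] → █
    (7,6)@(15, 13): e=[12,40,4] → █
    (8,6)@(17, 13): e=[16,44,-4] → ·
  covered (8 px):
    · · · · · · · · · · · ·
    · · · · · · · · · · · ·
    · · · · · · · · · · · ·
    · · · · · · · · · · · ·
    · · · · · · · · · · · ·
    · · █ █ █ █ · · · · · ·
    · · · · █ █ █ █ · · · ·
T2:
  2·area = 8  (B↔C swapped to make it positive)
  edge (4, 4)→(23, 12): d=(19,8) right/bottom  bias=-1
  edge (23, 12)→(22, 12): d=(-1,0) right/bottom  bias=-1
  edge (22, 12)→(4, 4): d=(-18,-8) top-left  bias=+0
    (5,3)@(11, 7): e=[1,5,2] → █
    (6,3)@(13, 7): e=[-15,5,18] → ·
    (5,4)@(11, 9): e=[39,3,-34] → ·
  covered (1 px):
    · · · · · · · · · · · ·
    · · · · · · · · · · · ·
    · · · · · · · · · · · ·
    · · · · · █ · · · · · ·
    · · · · · · · · · · · ·
    · · · · · · · · · · · ·
    · · · · · · · · · · · ·

Answer: 10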